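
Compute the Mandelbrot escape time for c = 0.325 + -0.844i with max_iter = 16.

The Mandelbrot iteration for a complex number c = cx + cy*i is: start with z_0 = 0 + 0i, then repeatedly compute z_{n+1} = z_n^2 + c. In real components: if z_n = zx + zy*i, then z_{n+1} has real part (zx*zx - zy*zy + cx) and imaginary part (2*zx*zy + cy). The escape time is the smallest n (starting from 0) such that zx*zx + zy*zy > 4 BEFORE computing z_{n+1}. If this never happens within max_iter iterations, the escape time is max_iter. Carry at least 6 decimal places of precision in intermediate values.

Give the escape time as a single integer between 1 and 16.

z_0 = 0 + 0i, c = 0.3250 + -0.8440i
Iter 1: z = 0.3250 + -0.8440i, |z|^2 = 0.8180
Iter 2: z = -0.2817 + -1.3926i, |z|^2 = 2.0187
Iter 3: z = -1.5350 + -0.0594i, |z|^2 = 2.3597
Iter 4: z = 2.6776 + -0.6617i, |z|^2 = 7.6075
Escaped at iteration 4

Answer: 4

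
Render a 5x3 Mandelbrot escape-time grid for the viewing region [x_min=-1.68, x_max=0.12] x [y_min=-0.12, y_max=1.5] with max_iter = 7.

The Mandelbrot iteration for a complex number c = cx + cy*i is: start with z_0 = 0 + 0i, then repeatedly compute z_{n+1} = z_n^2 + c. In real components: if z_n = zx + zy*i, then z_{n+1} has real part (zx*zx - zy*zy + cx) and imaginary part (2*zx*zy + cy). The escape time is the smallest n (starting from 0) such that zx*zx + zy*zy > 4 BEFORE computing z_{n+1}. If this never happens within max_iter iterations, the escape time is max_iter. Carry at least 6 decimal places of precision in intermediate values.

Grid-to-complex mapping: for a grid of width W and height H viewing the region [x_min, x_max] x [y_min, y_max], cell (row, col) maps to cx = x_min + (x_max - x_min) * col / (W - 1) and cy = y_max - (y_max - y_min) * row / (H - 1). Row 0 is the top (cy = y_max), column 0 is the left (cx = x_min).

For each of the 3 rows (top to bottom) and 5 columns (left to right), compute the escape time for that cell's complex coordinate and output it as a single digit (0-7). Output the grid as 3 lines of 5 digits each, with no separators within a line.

Answer: 12222
33477
57777

Derivation:
(row=0, col=0): c = -1.6800 + 1.5000i → escape time 1
(row=0, col=1): c = -1.2300 + 1.5000i → escape time 2
(row=0, col=2): c = -0.7800 + 1.5000i → escape time 2
(row=0, col=3): c = -0.3300 + 1.5000i → escape time 2
(row=0, col=4): c = 0.1200 + 1.5000i → escape time 2
(row=1, col=0): c = -1.6800 + 0.6900i → escape time 3
(row=1, col=1): c = -1.2300 + 0.6900i → escape time 3
(row=1, col=2): c = -0.7800 + 0.6900i → escape time 4
(row=1, col=3): c = -0.3300 + 0.6900i → escape time 7
(row=1, col=4): c = 0.1200 + 0.6900i → escape time 7
(row=2, col=0): c = -1.6800 + -0.1200i → escape time 5
(row=2, col=1): c = -1.2300 + -0.1200i → escape time 7
(row=2, col=2): c = -0.7800 + -0.1200i → escape time 7
(row=2, col=3): c = -0.3300 + -0.1200i → escape time 7
(row=2, col=4): c = 0.1200 + -0.1200i → escape time 7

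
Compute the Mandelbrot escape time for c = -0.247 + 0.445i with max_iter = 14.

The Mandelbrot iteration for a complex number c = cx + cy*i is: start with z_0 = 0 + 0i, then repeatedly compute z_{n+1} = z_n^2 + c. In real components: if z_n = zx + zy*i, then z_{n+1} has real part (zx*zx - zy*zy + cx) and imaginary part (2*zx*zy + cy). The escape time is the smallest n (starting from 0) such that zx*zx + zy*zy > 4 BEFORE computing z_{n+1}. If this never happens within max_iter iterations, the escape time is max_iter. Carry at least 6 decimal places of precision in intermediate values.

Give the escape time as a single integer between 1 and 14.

z_0 = 0 + 0i, c = -0.2470 + 0.4450i
Iter 1: z = -0.2470 + 0.4450i, |z|^2 = 0.2590
Iter 2: z = -0.3840 + 0.2252i, |z|^2 = 0.1982
Iter 3: z = -0.1502 + 0.2721i, |z|^2 = 0.0966
Iter 4: z = -0.2984 + 0.3633i, |z|^2 = 0.2210
Iter 5: z = -0.2899 + 0.2282i, |z|^2 = 0.1361
Iter 6: z = -0.2150 + 0.3127i, |z|^2 = 0.1440
Iter 7: z = -0.2986 + 0.3105i, |z|^2 = 0.1856
Iter 8: z = -0.2543 + 0.2596i, |z|^2 = 0.1320
Iter 9: z = -0.2497 + 0.3130i, |z|^2 = 0.1603
Iter 10: z = -0.2826 + 0.2887i, |z|^2 = 0.1632
Iter 11: z = -0.2505 + 0.2818i, |z|^2 = 0.1422
Iter 12: z = -0.2637 + 0.3038i, |z|^2 = 0.1618
Iter 13: z = -0.2698 + 0.2848i, |z|^2 = 0.1539

Answer: 14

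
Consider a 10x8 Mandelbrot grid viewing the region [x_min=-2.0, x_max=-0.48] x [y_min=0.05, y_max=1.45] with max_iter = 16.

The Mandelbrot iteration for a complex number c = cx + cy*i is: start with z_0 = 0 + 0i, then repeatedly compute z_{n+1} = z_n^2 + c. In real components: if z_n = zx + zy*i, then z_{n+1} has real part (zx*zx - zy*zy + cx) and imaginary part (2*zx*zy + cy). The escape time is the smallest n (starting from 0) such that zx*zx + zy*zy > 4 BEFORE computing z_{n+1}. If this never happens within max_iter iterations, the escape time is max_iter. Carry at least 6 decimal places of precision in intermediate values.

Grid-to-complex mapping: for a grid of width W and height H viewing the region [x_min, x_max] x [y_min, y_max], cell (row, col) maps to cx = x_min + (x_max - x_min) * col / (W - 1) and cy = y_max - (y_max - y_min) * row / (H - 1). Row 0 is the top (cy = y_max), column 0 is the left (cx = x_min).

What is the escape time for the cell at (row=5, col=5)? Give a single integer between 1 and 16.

Answer: 6

Derivation:
z_0 = 0 + 0i, c = -1.1556 + 0.4500i
Iter 1: z = -1.1556 + 0.4500i, |z|^2 = 1.5378
Iter 2: z = -0.0227 + -0.5900i, |z|^2 = 0.3486
Iter 3: z = -1.5031 + 0.4768i, |z|^2 = 2.4868
Iter 4: z = 0.8765 + -0.9835i, |z|^2 = 1.7355
Iter 5: z = -1.3546 + -1.2741i, |z|^2 = 3.4583
Iter 6: z = -0.9438 + 3.9018i, |z|^2 = 16.1150
Escaped at iteration 6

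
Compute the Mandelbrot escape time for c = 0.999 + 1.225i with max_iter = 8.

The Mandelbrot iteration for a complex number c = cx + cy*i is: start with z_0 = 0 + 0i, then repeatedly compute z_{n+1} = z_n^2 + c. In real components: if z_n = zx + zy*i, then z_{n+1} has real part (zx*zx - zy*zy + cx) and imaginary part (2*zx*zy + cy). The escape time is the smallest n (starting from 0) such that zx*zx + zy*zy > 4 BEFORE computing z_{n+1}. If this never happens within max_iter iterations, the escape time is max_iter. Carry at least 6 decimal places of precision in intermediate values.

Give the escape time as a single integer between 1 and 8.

z_0 = 0 + 0i, c = 0.9990 + 1.2250i
Iter 1: z = 0.9990 + 1.2250i, |z|^2 = 2.4986
Iter 2: z = 0.4964 + 3.6726i, |z|^2 = 13.7340
Escaped at iteration 2

Answer: 2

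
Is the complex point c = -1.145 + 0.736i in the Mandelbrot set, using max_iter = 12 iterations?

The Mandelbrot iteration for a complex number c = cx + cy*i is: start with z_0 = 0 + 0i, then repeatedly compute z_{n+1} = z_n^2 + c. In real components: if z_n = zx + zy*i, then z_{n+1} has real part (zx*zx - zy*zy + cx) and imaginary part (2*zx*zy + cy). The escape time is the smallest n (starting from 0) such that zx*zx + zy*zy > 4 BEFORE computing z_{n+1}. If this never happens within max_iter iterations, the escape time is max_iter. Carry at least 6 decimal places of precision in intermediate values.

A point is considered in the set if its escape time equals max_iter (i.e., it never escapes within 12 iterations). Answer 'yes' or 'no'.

z_0 = 0 + 0i, c = -1.1450 + 0.7360i
Iter 1: z = -1.1450 + 0.7360i, |z|^2 = 1.8527
Iter 2: z = -0.3757 + -0.9494i, |z|^2 = 1.0426
Iter 3: z = -1.9053 + 1.4494i, |z|^2 = 5.7308
Escaped at iteration 3

Answer: no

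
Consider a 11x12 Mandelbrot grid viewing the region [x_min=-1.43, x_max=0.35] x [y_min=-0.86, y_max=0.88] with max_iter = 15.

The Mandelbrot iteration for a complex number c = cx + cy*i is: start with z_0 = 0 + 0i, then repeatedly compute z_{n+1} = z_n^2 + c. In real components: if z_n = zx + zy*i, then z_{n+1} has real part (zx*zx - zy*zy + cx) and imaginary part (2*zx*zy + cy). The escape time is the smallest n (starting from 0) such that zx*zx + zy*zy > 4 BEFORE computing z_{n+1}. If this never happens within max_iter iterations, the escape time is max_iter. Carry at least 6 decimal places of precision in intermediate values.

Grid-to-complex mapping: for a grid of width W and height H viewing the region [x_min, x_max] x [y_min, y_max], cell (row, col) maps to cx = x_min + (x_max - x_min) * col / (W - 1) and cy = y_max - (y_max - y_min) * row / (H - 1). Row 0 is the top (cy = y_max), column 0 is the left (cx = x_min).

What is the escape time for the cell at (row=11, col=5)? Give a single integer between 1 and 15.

z_0 = 0 + 0i, c = -0.5400 + -0.8600i
Iter 1: z = -0.5400 + -0.8600i, |z|^2 = 1.0312
Iter 2: z = -0.9880 + 0.0688i, |z|^2 = 0.9809
Iter 3: z = 0.4314 + -0.9959i, |z|^2 = 1.1780
Iter 4: z = -1.3458 + -1.7193i, |z|^2 = 4.7673
Escaped at iteration 4

Answer: 4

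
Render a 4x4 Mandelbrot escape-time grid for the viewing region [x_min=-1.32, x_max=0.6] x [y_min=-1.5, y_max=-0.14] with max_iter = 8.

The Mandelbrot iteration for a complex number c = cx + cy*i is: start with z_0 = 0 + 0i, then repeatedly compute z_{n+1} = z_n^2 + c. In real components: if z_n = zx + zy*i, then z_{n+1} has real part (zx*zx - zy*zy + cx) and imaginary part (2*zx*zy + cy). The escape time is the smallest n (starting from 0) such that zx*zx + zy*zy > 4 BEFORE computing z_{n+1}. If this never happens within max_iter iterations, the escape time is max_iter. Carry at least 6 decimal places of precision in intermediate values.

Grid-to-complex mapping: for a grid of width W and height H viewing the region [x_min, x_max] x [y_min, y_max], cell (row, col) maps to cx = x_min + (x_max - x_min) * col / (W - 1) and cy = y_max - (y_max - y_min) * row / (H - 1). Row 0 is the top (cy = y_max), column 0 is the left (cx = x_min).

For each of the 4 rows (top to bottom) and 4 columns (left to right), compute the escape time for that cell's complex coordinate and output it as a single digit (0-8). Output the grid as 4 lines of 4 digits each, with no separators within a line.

(row=0, col=0): c = -1.3200 + -0.1400i → escape time 8
(row=0, col=1): c = -0.6800 + -0.1400i → escape time 8
(row=0, col=2): c = -0.0400 + -0.1400i → escape time 8
(row=0, col=3): c = 0.6000 + -0.1400i → escape time 4
(row=1, col=0): c = -1.3200 + -0.5933i → escape time 3
(row=1, col=1): c = -0.6800 + -0.5933i → escape time 7
(row=1, col=2): c = -0.0400 + -0.5933i → escape time 8
(row=1, col=3): c = 0.6000 + -0.5933i → escape time 3
(row=2, col=0): c = -1.3200 + -1.0467i → escape time 3
(row=2, col=1): c = -0.6800 + -1.0467i → escape time 3
(row=2, col=2): c = -0.0400 + -1.0467i → escape time 6
(row=2, col=3): c = 0.6000 + -1.0467i → escape time 2
(row=3, col=0): c = -1.3200 + -1.5000i → escape time 2
(row=3, col=1): c = -0.6800 + -1.5000i → escape time 2
(row=3, col=2): c = -0.0400 + -1.5000i → escape time 2
(row=3, col=3): c = 0.6000 + -1.5000i → escape time 2

Answer: 8884
3783
3362
2222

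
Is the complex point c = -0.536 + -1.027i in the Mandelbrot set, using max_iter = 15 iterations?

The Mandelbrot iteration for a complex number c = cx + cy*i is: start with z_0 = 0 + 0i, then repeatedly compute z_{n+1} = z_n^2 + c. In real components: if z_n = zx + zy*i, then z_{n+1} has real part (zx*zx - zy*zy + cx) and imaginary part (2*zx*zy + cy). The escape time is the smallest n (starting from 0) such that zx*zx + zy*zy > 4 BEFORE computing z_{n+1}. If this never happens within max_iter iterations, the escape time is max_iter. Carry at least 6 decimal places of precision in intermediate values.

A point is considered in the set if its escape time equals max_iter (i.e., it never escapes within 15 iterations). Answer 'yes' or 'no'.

Answer: no

Derivation:
z_0 = 0 + 0i, c = -0.5360 + -1.0270i
Iter 1: z = -0.5360 + -1.0270i, |z|^2 = 1.3420
Iter 2: z = -1.3034 + 0.0739i, |z|^2 = 1.7044
Iter 3: z = 1.1575 + -1.2198i, |z|^2 = 2.8276
Iter 4: z = -0.6841 + -3.8507i, |z|^2 = 15.2957
Escaped at iteration 4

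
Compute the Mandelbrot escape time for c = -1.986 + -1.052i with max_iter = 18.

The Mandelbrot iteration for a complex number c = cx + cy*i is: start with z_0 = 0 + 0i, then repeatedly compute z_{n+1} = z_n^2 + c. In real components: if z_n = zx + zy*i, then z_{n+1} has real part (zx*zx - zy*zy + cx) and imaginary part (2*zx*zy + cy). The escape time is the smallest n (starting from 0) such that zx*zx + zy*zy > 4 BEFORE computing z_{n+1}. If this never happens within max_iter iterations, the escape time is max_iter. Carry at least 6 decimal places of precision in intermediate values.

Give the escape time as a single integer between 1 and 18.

z_0 = 0 + 0i, c = -1.9860 + -1.0520i
Iter 1: z = -1.9860 + -1.0520i, |z|^2 = 5.0509
Escaped at iteration 1

Answer: 1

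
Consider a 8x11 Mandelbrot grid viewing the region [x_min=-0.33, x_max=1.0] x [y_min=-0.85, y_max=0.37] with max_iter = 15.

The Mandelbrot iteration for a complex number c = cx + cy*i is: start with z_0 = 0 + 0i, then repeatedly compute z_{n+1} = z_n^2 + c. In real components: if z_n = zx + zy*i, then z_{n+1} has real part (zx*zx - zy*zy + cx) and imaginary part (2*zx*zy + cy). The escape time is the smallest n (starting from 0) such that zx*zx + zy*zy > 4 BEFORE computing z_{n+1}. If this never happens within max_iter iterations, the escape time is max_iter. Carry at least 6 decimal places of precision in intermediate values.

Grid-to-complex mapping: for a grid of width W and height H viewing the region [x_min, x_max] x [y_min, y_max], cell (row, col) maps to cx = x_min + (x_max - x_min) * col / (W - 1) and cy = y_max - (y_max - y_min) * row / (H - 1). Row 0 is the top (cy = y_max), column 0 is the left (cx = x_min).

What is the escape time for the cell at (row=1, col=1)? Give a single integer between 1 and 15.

Answer: 15

Derivation:
z_0 = 0 + 0i, c = -0.1400 + 0.2480i
Iter 1: z = -0.1400 + 0.2480i, |z|^2 = 0.0811
Iter 2: z = -0.1819 + 0.1786i, |z|^2 = 0.0650
Iter 3: z = -0.1388 + 0.1830i, |z|^2 = 0.0528
Iter 4: z = -0.1542 + 0.1972i, |z|^2 = 0.0627
Iter 5: z = -0.1551 + 0.1872i, |z|^2 = 0.0591
Iter 6: z = -0.1510 + 0.1899i, |z|^2 = 0.0589
Iter 7: z = -0.1533 + 0.1906i, |z|^2 = 0.0598
Iter 8: z = -0.1529 + 0.1896i, |z|^2 = 0.0593
Iter 9: z = -0.1526 + 0.1901i, |z|^2 = 0.0594
Iter 10: z = -0.1528 + 0.1900i, |z|^2 = 0.0595
Iter 11: z = -0.1527 + 0.1899i, |z|^2 = 0.0594
Iter 12: z = -0.1527 + 0.1900i, |z|^2 = 0.0594
Iter 13: z = -0.1528 + 0.1900i, |z|^2 = 0.0594
Iter 14: z = -0.1527 + 0.1900i, |z|^2 = 0.0594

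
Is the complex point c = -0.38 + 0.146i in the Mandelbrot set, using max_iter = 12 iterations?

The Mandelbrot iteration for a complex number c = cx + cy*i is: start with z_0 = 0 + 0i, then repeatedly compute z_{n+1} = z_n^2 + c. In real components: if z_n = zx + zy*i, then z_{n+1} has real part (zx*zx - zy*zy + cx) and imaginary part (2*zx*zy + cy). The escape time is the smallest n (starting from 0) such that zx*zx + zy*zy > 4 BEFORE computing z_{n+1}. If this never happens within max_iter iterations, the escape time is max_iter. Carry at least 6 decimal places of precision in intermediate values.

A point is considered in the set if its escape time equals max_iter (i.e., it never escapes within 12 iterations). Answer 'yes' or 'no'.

Answer: yes

Derivation:
z_0 = 0 + 0i, c = -0.3800 + 0.1460i
Iter 1: z = -0.3800 + 0.1460i, |z|^2 = 0.1657
Iter 2: z = -0.2569 + 0.0350i, |z|^2 = 0.0672
Iter 3: z = -0.3152 + 0.1280i, |z|^2 = 0.1157
Iter 4: z = -0.2970 + 0.0653i, |z|^2 = 0.0925
Iter 5: z = -0.2960 + 0.1072i, |z|^2 = 0.0991
Iter 6: z = -0.3039 + 0.0825i, |z|^2 = 0.0991
Iter 7: z = -0.2945 + 0.0958i, |z|^2 = 0.0959
Iter 8: z = -0.3025 + 0.0895i, |z|^2 = 0.0995
Iter 9: z = -0.2965 + 0.0918i, |z|^2 = 0.0964
Iter 10: z = -0.3005 + 0.0915i, |z|^2 = 0.0987
Iter 11: z = -0.2981 + 0.0910i, |z|^2 = 0.0971
Did not escape in 12 iterations → in set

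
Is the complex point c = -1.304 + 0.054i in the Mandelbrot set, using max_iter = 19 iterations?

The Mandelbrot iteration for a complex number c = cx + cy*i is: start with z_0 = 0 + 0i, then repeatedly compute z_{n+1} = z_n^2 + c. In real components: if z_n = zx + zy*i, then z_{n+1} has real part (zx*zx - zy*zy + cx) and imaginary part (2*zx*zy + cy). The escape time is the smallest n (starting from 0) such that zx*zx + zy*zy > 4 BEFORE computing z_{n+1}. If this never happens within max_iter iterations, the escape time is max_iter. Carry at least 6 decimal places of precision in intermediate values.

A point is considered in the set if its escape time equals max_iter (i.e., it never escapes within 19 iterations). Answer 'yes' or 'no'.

z_0 = 0 + 0i, c = -1.3040 + 0.0540i
Iter 1: z = -1.3040 + 0.0540i, |z|^2 = 1.7033
Iter 2: z = 0.3935 + -0.0868i, |z|^2 = 0.1624
Iter 3: z = -1.1567 + -0.0143i, |z|^2 = 1.3382
Iter 4: z = 0.0337 + 0.0872i, |z|^2 = 0.0087
Iter 5: z = -1.3105 + 0.0599i, |z|^2 = 1.7209
Iter 6: z = 0.4097 + -0.1029i, |z|^2 = 0.1785
Iter 7: z = -1.1467 + -0.0304i, |z|^2 = 1.3159
Iter 8: z = 0.0101 + 0.1236i, |z|^2 = 0.0154
Iter 9: z = -1.3192 + 0.0565i, |z|^2 = 1.7434
Iter 10: z = 0.4331 + -0.0950i, |z|^2 = 0.1966
Iter 11: z = -1.1255 + -0.0283i, |z|^2 = 1.2676
Iter 12: z = -0.0381 + 0.1177i, |z|^2 = 0.0153
Iter 13: z = -1.3164 + 0.0450i, |z|^2 = 1.7350
Iter 14: z = 0.4269 + -0.0646i, |z|^2 = 0.1864
Iter 15: z = -1.1259 + -0.0011i, |z|^2 = 1.2677
Iter 16: z = -0.0363 + 0.0566i, |z|^2 = 0.0045
Iter 17: z = -1.3059 + 0.0499i, |z|^2 = 1.7078
Iter 18: z = 0.3988 + -0.0763i, |z|^2 = 0.1649
Did not escape in 19 iterations → in set

Answer: yes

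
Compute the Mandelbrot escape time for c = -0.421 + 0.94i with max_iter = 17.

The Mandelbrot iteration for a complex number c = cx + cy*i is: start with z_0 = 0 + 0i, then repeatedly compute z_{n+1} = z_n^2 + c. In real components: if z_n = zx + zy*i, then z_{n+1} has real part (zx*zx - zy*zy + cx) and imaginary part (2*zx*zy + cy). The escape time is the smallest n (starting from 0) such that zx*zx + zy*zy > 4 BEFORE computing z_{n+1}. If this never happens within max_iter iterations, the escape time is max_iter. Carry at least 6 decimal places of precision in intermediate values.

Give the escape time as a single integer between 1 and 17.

z_0 = 0 + 0i, c = -0.4210 + 0.9400i
Iter 1: z = -0.4210 + 0.9400i, |z|^2 = 1.0608
Iter 2: z = -1.1274 + 0.1485i, |z|^2 = 1.2930
Iter 3: z = 0.8279 + 0.6051i, |z|^2 = 1.0516
Iter 4: z = -0.1018 + 1.9419i, |z|^2 = 3.7815
Iter 5: z = -4.1818 + 0.5446i, |z|^2 = 17.7841
Escaped at iteration 5

Answer: 5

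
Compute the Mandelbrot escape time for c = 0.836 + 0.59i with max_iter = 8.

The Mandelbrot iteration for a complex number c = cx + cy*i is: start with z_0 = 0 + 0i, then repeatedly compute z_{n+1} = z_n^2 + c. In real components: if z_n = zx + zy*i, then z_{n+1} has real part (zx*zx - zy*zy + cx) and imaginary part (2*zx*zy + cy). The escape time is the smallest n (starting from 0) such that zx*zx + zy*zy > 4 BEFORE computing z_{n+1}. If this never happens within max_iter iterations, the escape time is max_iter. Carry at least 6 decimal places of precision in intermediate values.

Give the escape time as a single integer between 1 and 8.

z_0 = 0 + 0i, c = 0.8360 + 0.5900i
Iter 1: z = 0.8360 + 0.5900i, |z|^2 = 1.0470
Iter 2: z = 1.1868 + 1.5765i, |z|^2 = 3.8938
Iter 3: z = -0.2408 + 4.3319i, |z|^2 = 18.8235
Escaped at iteration 3

Answer: 3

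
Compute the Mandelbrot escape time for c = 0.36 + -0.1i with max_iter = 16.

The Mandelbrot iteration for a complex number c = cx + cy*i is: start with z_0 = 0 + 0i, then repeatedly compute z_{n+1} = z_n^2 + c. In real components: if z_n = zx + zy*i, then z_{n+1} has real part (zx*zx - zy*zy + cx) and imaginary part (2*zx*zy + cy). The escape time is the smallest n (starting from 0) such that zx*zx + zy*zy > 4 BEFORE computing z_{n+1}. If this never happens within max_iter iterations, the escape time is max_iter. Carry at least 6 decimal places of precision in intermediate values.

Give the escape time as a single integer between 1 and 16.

Answer: 16

Derivation:
z_0 = 0 + 0i, c = 0.3600 + -0.1000i
Iter 1: z = 0.3600 + -0.1000i, |z|^2 = 0.1396
Iter 2: z = 0.4796 + -0.1720i, |z|^2 = 0.2596
Iter 3: z = 0.5604 + -0.2650i, |z|^2 = 0.3843
Iter 4: z = 0.6039 + -0.3970i, |z|^2 = 0.5223
Iter 5: z = 0.5670 + -0.5795i, |z|^2 = 0.6573
Iter 6: z = 0.3457 + -0.7572i, |z|^2 = 0.6929
Iter 7: z = -0.0938 + -0.6236i, |z|^2 = 0.3976
Iter 8: z = -0.0200 + 0.0170i, |z|^2 = 0.0007
Iter 9: z = 0.3601 + -0.1007i, |z|^2 = 0.1398
Iter 10: z = 0.4795 + -0.1725i, |z|^2 = 0.2597
Iter 11: z = 0.5602 + -0.2655i, |z|^2 = 0.3843
Iter 12: z = 0.6034 + -0.3974i, |z|^2 = 0.5220
Iter 13: z = 0.5661 + -0.5796i, |z|^2 = 0.6564
Iter 14: z = 0.3446 + -0.7562i, |z|^2 = 0.6906
Iter 15: z = -0.0931 + -0.6211i, |z|^2 = 0.3945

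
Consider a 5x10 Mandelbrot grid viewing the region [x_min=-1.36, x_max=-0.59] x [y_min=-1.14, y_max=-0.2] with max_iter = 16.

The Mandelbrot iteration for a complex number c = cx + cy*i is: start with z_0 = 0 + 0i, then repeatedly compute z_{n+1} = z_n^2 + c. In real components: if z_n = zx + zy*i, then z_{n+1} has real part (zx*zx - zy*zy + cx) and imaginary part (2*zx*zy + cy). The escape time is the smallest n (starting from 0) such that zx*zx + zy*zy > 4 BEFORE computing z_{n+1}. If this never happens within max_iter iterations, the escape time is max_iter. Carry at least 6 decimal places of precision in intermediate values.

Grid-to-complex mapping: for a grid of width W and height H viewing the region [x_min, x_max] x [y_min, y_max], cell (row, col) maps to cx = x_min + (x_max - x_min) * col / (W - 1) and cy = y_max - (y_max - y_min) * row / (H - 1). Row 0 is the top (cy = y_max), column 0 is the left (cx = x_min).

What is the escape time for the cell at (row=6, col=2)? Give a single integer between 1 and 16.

z_0 = 0 + 0i, c = -0.9750 + -0.8267i
Iter 1: z = -0.9750 + -0.8267i, |z|^2 = 1.6340
Iter 2: z = -0.7078 + 0.7853i, |z|^2 = 1.1177
Iter 3: z = -1.0908 + -1.9383i, |z|^2 = 4.9470
Escaped at iteration 3

Answer: 3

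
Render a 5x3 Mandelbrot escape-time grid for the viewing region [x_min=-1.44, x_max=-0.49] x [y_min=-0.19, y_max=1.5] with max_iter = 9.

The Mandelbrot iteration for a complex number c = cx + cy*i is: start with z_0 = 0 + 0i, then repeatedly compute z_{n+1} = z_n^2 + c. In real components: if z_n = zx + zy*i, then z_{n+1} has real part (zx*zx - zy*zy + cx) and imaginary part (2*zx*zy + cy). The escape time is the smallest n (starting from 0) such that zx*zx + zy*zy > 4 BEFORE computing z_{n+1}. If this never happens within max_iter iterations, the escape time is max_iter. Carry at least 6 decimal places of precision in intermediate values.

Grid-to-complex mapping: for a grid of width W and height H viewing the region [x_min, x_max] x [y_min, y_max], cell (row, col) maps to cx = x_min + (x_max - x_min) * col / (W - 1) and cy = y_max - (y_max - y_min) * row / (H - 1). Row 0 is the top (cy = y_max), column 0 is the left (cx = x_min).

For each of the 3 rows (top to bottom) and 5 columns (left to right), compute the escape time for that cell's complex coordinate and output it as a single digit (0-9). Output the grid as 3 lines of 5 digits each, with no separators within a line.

(row=0, col=0): c = -1.4400 + 1.5000i → escape time 1
(row=0, col=1): c = -1.2025 + 1.5000i → escape time 2
(row=0, col=2): c = -0.9650 + 1.5000i → escape time 2
(row=0, col=3): c = -0.7275 + 1.5000i → escape time 2
(row=0, col=4): c = -0.4900 + 1.5000i → escape time 2
(row=1, col=0): c = -1.4400 + 0.6550i → escape time 3
(row=1, col=1): c = -1.2025 + 0.6550i → escape time 3
(row=1, col=2): c = -0.9650 + 0.6550i → escape time 4
(row=1, col=3): c = -0.7275 + 0.6550i → escape time 5
(row=1, col=4): c = -0.4900 + 0.6550i → escape time 9
(row=2, col=0): c = -1.4400 + -0.1900i → escape time 5
(row=2, col=1): c = -1.2025 + -0.1900i → escape time 9
(row=2, col=2): c = -0.9650 + -0.1900i → escape time 9
(row=2, col=3): c = -0.7275 + -0.1900i → escape time 9
(row=2, col=4): c = -0.4900 + -0.1900i → escape time 9

Answer: 12222
33459
59999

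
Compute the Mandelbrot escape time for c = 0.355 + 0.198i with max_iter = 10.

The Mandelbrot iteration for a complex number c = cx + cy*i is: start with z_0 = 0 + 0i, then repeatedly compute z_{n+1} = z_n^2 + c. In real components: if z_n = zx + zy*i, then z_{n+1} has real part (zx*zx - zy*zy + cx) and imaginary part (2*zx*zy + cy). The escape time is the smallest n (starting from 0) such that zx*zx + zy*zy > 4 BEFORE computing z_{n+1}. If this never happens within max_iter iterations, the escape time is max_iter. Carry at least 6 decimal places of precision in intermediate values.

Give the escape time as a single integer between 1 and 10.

z_0 = 0 + 0i, c = 0.3550 + 0.1980i
Iter 1: z = 0.3550 + 0.1980i, |z|^2 = 0.1652
Iter 2: z = 0.4418 + 0.3386i, |z|^2 = 0.3098
Iter 3: z = 0.4356 + 0.4972i, |z|^2 = 0.4369
Iter 4: z = 0.2975 + 0.6311i, |z|^2 = 0.4868
Iter 5: z = 0.0452 + 0.5736i, |z|^2 = 0.3310
Iter 6: z = 0.0281 + 0.2499i, |z|^2 = 0.0632
Iter 7: z = 0.2934 + 0.2120i, |z|^2 = 0.1310
Iter 8: z = 0.3961 + 0.3224i, |z|^2 = 0.2608
Iter 9: z = 0.4080 + 0.4534i, |z|^2 = 0.3720

Answer: 10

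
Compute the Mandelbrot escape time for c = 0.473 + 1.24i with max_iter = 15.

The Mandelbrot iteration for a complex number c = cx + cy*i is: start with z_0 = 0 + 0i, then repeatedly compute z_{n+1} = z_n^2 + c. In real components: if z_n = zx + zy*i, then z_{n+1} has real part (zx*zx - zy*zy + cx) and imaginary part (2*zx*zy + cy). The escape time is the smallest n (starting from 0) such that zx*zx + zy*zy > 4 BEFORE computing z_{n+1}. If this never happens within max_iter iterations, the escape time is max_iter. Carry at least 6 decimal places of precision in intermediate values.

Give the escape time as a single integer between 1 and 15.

Answer: 2

Derivation:
z_0 = 0 + 0i, c = 0.4730 + 1.2400i
Iter 1: z = 0.4730 + 1.2400i, |z|^2 = 1.7613
Iter 2: z = -0.8409 + 2.4130i, |z|^2 = 6.5298
Escaped at iteration 2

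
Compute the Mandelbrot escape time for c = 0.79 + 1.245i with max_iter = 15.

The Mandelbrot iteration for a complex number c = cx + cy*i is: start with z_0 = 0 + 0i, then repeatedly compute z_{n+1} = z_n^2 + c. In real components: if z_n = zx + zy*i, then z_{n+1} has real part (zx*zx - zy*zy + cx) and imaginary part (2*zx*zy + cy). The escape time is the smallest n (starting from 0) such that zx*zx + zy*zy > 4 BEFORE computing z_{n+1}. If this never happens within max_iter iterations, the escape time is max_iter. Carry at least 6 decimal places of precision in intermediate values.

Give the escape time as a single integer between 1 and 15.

z_0 = 0 + 0i, c = 0.7900 + 1.2450i
Iter 1: z = 0.7900 + 1.2450i, |z|^2 = 2.1741
Iter 2: z = -0.1359 + 3.2121i, |z|^2 = 10.3361
Escaped at iteration 2

Answer: 2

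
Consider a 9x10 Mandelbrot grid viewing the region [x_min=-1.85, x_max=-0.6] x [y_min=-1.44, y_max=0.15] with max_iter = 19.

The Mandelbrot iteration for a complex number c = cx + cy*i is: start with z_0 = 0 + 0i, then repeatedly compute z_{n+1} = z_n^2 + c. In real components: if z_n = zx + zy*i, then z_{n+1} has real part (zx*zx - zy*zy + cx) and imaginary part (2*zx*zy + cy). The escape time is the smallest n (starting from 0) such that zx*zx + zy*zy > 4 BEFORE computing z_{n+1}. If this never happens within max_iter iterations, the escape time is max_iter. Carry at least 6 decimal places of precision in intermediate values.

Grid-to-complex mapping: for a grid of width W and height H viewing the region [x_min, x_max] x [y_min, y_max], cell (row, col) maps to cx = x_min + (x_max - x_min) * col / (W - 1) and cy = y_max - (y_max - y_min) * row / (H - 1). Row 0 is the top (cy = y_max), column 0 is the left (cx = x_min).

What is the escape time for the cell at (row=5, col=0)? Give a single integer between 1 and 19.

Answer: 2

Derivation:
z_0 = 0 + 0i, c = -1.8500 + -0.7333i
Iter 1: z = -1.8500 + -0.7333i, |z|^2 = 3.9603
Iter 2: z = 1.0347 + 1.9800i, |z|^2 = 4.9911
Escaped at iteration 2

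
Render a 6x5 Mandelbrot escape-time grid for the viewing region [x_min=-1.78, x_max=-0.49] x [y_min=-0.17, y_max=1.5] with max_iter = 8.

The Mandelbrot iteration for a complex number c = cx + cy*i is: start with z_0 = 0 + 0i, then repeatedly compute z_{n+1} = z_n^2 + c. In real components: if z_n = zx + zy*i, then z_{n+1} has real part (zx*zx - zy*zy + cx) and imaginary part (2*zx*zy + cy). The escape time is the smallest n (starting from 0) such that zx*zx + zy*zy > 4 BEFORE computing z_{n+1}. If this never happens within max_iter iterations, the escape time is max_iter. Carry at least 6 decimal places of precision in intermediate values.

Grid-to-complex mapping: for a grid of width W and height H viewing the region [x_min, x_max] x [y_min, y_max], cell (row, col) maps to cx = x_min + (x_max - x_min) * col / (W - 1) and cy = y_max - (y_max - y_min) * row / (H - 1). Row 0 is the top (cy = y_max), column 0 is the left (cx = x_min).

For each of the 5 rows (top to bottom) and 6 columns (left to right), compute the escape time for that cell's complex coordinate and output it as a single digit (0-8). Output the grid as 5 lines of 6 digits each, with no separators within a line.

Answer: 112222
123334
333458
458888
458888

Derivation:
(row=0, col=0): c = -1.7800 + 1.5000i → escape time 1
(row=0, col=1): c = -1.5220 + 1.5000i → escape time 1
(row=0, col=2): c = -1.2640 + 1.5000i → escape time 2
(row=0, col=3): c = -1.0060 + 1.5000i → escape time 2
(row=0, col=4): c = -0.7480 + 1.5000i → escape time 2
(row=0, col=5): c = -0.4900 + 1.5000i → escape time 2
(row=1, col=0): c = -1.7800 + 1.0825i → escape time 1
(row=1, col=1): c = -1.5220 + 1.0825i → escape time 2
(row=1, col=2): c = -1.2640 + 1.0825i → escape time 3
(row=1, col=3): c = -1.0060 + 1.0825i → escape time 3
(row=1, col=4): c = -0.7480 + 1.0825i → escape time 3
(row=1, col=5): c = -0.4900 + 1.0825i → escape time 4
(row=2, col=0): c = -1.7800 + 0.6650i → escape time 3
(row=2, col=1): c = -1.5220 + 0.6650i → escape time 3
(row=2, col=2): c = -1.2640 + 0.6650i → escape time 3
(row=2, col=3): c = -1.0060 + 0.6650i → escape time 4
(row=2, col=4): c = -0.7480 + 0.6650i → escape time 5
(row=2, col=5): c = -0.4900 + 0.6650i → escape time 8
(row=3, col=0): c = -1.7800 + 0.2475i → escape time 4
(row=3, col=1): c = -1.5220 + 0.2475i → escape time 5
(row=3, col=2): c = -1.2640 + 0.2475i → escape time 8
(row=3, col=3): c = -1.0060 + 0.2475i → escape time 8
(row=3, col=4): c = -0.7480 + 0.2475i → escape time 8
(row=3, col=5): c = -0.4900 + 0.2475i → escape time 8
(row=4, col=0): c = -1.7800 + -0.1700i → escape time 4
(row=4, col=1): c = -1.5220 + -0.1700i → escape time 5
(row=4, col=2): c = -1.2640 + -0.1700i → escape time 8
(row=4, col=3): c = -1.0060 + -0.1700i → escape time 8
(row=4, col=4): c = -0.7480 + -0.1700i → escape time 8
(row=4, col=5): c = -0.4900 + -0.1700i → escape time 8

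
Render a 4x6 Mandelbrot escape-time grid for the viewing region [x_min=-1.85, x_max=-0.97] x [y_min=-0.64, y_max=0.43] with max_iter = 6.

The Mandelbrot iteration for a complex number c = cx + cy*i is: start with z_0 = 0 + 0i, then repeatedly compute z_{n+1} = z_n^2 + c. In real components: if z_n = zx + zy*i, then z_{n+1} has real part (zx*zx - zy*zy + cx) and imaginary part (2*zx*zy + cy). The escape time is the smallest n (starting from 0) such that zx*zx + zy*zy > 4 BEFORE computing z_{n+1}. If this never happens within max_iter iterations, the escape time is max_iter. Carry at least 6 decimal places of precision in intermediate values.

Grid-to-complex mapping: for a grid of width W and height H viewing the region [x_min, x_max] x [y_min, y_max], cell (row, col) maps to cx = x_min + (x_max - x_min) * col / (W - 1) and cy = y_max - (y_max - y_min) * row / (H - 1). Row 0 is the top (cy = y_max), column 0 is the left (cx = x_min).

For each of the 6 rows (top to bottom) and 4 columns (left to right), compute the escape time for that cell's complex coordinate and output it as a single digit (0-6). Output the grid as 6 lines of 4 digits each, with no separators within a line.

Answer: 3366
4566
6666
4566
3366
2334

Derivation:
(row=0, col=0): c = -1.8500 + 0.4300i → escape time 3
(row=0, col=1): c = -1.5567 + 0.4300i → escape time 3
(row=0, col=2): c = -1.2633 + 0.4300i → escape time 6
(row=0, col=3): c = -0.9700 + 0.4300i → escape time 6
(row=1, col=0): c = -1.8500 + 0.2160i → escape time 4
(row=1, col=1): c = -1.5567 + 0.2160i → escape time 5
(row=1, col=2): c = -1.2633 + 0.2160i → escape time 6
(row=1, col=3): c = -0.9700 + 0.2160i → escape time 6
(row=2, col=0): c = -1.8500 + 0.0020i → escape time 6
(row=2, col=1): c = -1.5567 + 0.0020i → escape time 6
(row=2, col=2): c = -1.2633 + 0.0020i → escape time 6
(row=2, col=3): c = -0.9700 + 0.0020i → escape time 6
(row=3, col=0): c = -1.8500 + -0.2120i → escape time 4
(row=3, col=1): c = -1.5567 + -0.2120i → escape time 5
(row=3, col=2): c = -1.2633 + -0.2120i → escape time 6
(row=3, col=3): c = -0.9700 + -0.2120i → escape time 6
(row=4, col=0): c = -1.8500 + -0.4260i → escape time 3
(row=4, col=1): c = -1.5567 + -0.4260i → escape time 3
(row=4, col=2): c = -1.2633 + -0.4260i → escape time 6
(row=4, col=3): c = -0.9700 + -0.4260i → escape time 6
(row=5, col=0): c = -1.8500 + -0.6400i → escape time 2
(row=5, col=1): c = -1.5567 + -0.6400i → escape time 3
(row=5, col=2): c = -1.2633 + -0.6400i → escape time 3
(row=5, col=3): c = -0.9700 + -0.6400i → escape time 4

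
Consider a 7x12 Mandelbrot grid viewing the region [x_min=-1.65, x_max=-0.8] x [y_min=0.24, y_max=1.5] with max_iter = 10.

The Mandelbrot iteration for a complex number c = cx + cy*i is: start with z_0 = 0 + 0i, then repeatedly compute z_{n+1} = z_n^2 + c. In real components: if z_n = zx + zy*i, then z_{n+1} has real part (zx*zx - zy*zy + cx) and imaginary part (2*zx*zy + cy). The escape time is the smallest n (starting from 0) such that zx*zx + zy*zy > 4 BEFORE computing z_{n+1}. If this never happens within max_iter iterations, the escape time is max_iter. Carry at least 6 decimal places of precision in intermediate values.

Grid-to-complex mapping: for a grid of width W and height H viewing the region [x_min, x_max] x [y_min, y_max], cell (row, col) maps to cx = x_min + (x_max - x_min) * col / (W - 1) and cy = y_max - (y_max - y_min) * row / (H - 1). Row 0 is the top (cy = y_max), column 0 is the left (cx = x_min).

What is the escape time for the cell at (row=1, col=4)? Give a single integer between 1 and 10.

z_0 = 0 + 0i, c = -1.0833 + 1.3855i
Iter 1: z = -1.0833 + 1.3855i, |z|^2 = 3.0931
Iter 2: z = -1.8292 + -1.6164i, |z|^2 = 5.9586
Escaped at iteration 2

Answer: 2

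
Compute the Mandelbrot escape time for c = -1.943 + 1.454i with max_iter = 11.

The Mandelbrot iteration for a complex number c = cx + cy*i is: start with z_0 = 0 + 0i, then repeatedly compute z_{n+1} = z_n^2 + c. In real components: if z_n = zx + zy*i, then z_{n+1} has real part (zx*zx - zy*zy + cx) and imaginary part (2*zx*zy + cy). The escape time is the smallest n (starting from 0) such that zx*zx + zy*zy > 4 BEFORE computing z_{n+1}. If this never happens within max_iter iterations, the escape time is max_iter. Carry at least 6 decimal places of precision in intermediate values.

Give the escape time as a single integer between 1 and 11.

z_0 = 0 + 0i, c = -1.9430 + 1.4540i
Iter 1: z = -1.9430 + 1.4540i, |z|^2 = 5.8894
Escaped at iteration 1

Answer: 1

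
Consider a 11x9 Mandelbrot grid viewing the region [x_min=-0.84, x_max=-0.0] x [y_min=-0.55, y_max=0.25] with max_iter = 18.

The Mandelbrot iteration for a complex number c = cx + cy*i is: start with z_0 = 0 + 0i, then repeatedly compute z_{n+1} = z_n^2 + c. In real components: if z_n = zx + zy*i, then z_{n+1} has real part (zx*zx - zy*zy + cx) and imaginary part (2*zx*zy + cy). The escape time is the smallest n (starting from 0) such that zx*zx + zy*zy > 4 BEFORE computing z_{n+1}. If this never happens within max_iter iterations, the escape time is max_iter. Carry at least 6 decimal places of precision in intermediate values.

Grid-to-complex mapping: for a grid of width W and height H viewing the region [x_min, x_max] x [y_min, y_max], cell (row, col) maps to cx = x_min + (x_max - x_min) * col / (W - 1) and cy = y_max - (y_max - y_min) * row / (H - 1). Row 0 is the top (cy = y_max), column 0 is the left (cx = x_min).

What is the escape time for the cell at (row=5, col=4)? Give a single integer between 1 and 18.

z_0 = 0 + 0i, c = -0.5040 + -0.2500i
Iter 1: z = -0.5040 + -0.2500i, |z|^2 = 0.3165
Iter 2: z = -0.3125 + 0.0020i, |z|^2 = 0.0977
Iter 3: z = -0.4064 + -0.2512i, |z|^2 = 0.2283
Iter 4: z = -0.4020 + -0.0458i, |z|^2 = 0.1637
Iter 5: z = -0.3445 + -0.2132i, |z|^2 = 0.1641
Iter 6: z = -0.4308 + -0.1031i, |z|^2 = 0.1962
Iter 7: z = -0.3291 + -0.1612i, |z|^2 = 0.1343
Iter 8: z = -0.4217 + -0.1439i, |z|^2 = 0.1985
Iter 9: z = -0.3469 + -0.1286i, |z|^2 = 0.1369
Iter 10: z = -0.4002 + -0.1608i, |z|^2 = 0.1860
Iter 11: z = -0.3697 + -0.1213i, |z|^2 = 0.1514
Iter 12: z = -0.3820 + -0.1603i, |z|^2 = 0.1717
Iter 13: z = -0.3837 + -0.1275i, |z|^2 = 0.1635
Iter 14: z = -0.3730 + -0.1521i, |z|^2 = 0.1623
Iter 15: z = -0.3880 + -0.1365i, |z|^2 = 0.1692
Iter 16: z = -0.3721 + -0.1441i, |z|^2 = 0.1592
Iter 17: z = -0.3863 + -0.1428i, |z|^2 = 0.1696

Answer: 18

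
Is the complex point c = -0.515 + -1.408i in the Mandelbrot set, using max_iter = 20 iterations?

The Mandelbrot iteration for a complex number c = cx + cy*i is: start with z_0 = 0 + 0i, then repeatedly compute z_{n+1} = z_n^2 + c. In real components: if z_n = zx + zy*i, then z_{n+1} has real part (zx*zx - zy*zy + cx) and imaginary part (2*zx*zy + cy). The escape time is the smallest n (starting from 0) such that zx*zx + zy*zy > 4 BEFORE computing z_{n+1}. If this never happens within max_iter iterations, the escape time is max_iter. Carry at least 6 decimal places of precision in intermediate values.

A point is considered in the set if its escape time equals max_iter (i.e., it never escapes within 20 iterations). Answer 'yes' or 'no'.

z_0 = 0 + 0i, c = -0.5150 + -1.4080i
Iter 1: z = -0.5150 + -1.4080i, |z|^2 = 2.2477
Iter 2: z = -2.2322 + 0.0422i, |z|^2 = 4.9847
Escaped at iteration 2

Answer: no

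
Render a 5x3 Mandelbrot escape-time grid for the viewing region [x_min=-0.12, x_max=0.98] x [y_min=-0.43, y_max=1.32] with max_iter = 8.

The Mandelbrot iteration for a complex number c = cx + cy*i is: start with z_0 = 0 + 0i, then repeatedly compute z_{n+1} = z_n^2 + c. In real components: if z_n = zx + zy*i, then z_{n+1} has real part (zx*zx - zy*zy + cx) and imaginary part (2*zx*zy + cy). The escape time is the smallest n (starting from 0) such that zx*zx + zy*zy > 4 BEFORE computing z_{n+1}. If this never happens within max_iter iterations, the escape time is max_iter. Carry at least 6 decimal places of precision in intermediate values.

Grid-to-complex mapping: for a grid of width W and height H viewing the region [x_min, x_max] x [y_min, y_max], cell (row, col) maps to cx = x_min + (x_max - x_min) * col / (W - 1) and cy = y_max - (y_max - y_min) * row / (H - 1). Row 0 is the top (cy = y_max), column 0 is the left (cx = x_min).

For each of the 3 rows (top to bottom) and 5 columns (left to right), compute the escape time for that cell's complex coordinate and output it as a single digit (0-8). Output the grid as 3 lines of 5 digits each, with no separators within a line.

Answer: 22222
88732
88732

Derivation:
(row=0, col=0): c = -0.1200 + 1.3200i → escape time 2
(row=0, col=1): c = 0.1550 + 1.3200i → escape time 2
(row=0, col=2): c = 0.4300 + 1.3200i → escape time 2
(row=0, col=3): c = 0.7050 + 1.3200i → escape time 2
(row=0, col=4): c = 0.9800 + 1.3200i → escape time 2
(row=1, col=0): c = -0.1200 + 0.4450i → escape time 8
(row=1, col=1): c = 0.1550 + 0.4450i → escape time 8
(row=1, col=2): c = 0.4300 + 0.4450i → escape time 7
(row=1, col=3): c = 0.7050 + 0.4450i → escape time 3
(row=1, col=4): c = 0.9800 + 0.4450i → escape time 2
(row=2, col=0): c = -0.1200 + -0.4300i → escape time 8
(row=2, col=1): c = 0.1550 + -0.4300i → escape time 8
(row=2, col=2): c = 0.4300 + -0.4300i → escape time 7
(row=2, col=3): c = 0.7050 + -0.4300i → escape time 3
(row=2, col=4): c = 0.9800 + -0.4300i → escape time 2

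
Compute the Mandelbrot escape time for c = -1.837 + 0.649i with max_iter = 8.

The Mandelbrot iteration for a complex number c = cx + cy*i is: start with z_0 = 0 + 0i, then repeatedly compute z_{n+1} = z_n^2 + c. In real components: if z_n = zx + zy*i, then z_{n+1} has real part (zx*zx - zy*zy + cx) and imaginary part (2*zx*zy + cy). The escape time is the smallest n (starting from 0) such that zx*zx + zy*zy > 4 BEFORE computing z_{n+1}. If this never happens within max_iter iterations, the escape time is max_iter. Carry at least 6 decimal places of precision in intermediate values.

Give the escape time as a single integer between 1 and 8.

z_0 = 0 + 0i, c = -1.8370 + 0.6490i
Iter 1: z = -1.8370 + 0.6490i, |z|^2 = 3.7958
Iter 2: z = 1.1164 + -1.7354i, |z|^2 = 4.2580
Escaped at iteration 2

Answer: 2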